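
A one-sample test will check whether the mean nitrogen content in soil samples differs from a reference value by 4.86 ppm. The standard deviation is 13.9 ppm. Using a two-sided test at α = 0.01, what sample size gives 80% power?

For a one-sample z-test, n = ((z_{α/2} + z_β)·σ/δ)².
z_{α/2} = 2.576 (two-sided α = 0.01); z_β = 0.842 (power 80% → β = 0.2).
n = (3.418 × 13.9 / 4.86)² = 95.57
Round up: n = 96.

96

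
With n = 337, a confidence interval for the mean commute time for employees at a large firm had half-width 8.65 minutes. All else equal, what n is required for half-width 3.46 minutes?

2107

Margin of error scales as 1/√n, so n₂ = n₁·(E₁/E₂)².
n₂ = 337 × (8.65/3.46)² = 337 × 6.25 = 2106.25
Round up: n₂ = 2107.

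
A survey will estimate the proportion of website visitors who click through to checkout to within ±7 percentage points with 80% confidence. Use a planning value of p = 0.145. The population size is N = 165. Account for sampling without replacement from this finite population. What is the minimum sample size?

For a proportion with margin E = 0.07 at 80% confidence, z = 1.282.
n = p̂(1−p̂)(z/E)² = 0.145 × 0.855 × (1.282/0.07)² = 41.58 — call this n₀.
Finite-population correction with N = 165: n = n₀ / (1 + (n₀−1)/N) = 41.58 / 1.246 = 33.37
Round up: n = 34.

n = 34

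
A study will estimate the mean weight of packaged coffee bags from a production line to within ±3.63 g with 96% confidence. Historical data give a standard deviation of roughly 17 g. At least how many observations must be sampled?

n = 93

For a mean, the margin of error is E = z·σ/√n, so n = (zσ/E)².
At 96% confidence, z = 2.054.
n = (2.054 × 17 / 3.63)² = 92.53
Round up: n = 93.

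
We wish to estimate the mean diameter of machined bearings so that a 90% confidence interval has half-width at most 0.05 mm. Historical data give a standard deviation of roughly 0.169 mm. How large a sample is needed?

n = 31

For a mean, the margin of error is E = z·σ/√n, so n = (zσ/E)².
At 90% confidence, z = 1.645.
n = (1.645 × 0.169 / 0.05)² = 30.91
Round up: n = 31.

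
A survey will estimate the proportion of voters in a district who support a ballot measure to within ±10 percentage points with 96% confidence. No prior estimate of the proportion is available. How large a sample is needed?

106

For a proportion with margin E = 0.1 at 96% confidence, z = 2.054.
With no prior estimate, use p = 0.5, which maximizes p(1−p) at 0.25.
n = 0.25 × (z/E)² = 0.25 × (2.054/0.1)² = 105.47
Round up: n = 106.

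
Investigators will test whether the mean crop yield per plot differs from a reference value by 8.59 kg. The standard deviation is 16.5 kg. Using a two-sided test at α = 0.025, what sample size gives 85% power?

40

For a one-sample z-test, n = ((z_{α/2} + z_β)·σ/δ)².
z_{α/2} = 2.241 (two-sided α = 0.025); z_β = 1.036 (power 85% → β = 0.15).
n = (3.277 × 16.5 / 8.59)² = 39.62
Round up: n = 40.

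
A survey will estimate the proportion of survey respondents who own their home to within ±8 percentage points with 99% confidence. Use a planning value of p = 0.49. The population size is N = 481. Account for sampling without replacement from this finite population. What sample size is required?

n = 169

For a proportion with margin E = 0.08 at 99% confidence, z = 2.576.
n = p̂(1−p̂)(z/E)² = 0.49 × 0.51 × (2.576/0.08)² = 259.11 — call this n₀.
Finite-population correction with N = 481: n = n₀ / (1 + (n₀−1)/N) = 259.11 / 1.537 = 168.58
Round up: n = 169.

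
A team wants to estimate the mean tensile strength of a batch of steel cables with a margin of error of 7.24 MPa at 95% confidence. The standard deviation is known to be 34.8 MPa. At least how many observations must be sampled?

89

For a mean, the margin of error is E = z·σ/√n, so n = (zσ/E)².
At 95% confidence, z = 1.960.
n = (1.960 × 34.8 / 7.24)² = 88.76
Round up: n = 89.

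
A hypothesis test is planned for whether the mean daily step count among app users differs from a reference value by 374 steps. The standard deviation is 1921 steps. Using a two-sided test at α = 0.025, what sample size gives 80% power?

For a one-sample z-test, n = ((z_{α/2} + z_β)·σ/δ)².
z_{α/2} = 2.241 (two-sided α = 0.025); z_β = 0.842 (power 80% → β = 0.2).
n = (3.083 × 1921 / 374)² = 250.76
Round up: n = 251.

n = 251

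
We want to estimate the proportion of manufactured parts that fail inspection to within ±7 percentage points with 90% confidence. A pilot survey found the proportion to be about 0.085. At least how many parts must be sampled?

43

For a proportion with margin E = 0.07 at 90% confidence, z = 1.645.
n = p̂(1−p̂)(z/E)² = 0.085 × 0.915 × (1.645/0.07)² = 42.95
Round up: n = 43.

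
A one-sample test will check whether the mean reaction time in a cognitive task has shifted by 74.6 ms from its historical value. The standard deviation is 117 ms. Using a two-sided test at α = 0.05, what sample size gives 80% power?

For a one-sample z-test, n = ((z_{α/2} + z_β)·σ/δ)².
z_{α/2} = 1.960 (two-sided α = 0.05); z_β = 0.842 (power 80% → β = 0.2).
n = (2.802 × 117 / 74.6)² = 19.31
Round up: n = 20.

20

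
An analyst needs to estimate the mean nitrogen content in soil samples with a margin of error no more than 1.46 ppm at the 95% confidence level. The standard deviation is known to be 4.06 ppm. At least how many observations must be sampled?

For a mean, the margin of error is E = z·σ/√n, so n = (zσ/E)².
At 95% confidence, z = 1.960.
n = (1.960 × 4.06 / 1.46)² = 29.71
Round up: n = 30.

n = 30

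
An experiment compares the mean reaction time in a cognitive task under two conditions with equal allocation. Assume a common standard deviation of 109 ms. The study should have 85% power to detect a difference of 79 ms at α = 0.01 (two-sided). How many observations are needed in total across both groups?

100 total

For two equal groups, n per group = 2·((z_{α/2} + z_β)·σ/δ)².
z_{α/2} = 2.576; z_β = 1.036 (power 85%).
n = 2 × (3.612 × 109 / 79)² = 2 × 24.84 = 49.68
Round up: n = 50 per group.
Total across both groups: 2 × 50 = 100.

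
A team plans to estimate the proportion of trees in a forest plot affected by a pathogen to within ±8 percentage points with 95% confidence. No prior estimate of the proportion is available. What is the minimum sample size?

For a proportion with margin E = 0.08 at 95% confidence, z = 1.960.
With no prior estimate, use p = 0.5, which maximizes p(1−p) at 0.25.
n = 0.25 × (z/E)² = 0.25 × (1.960/0.08)² = 150.06
Round up: n = 151.

151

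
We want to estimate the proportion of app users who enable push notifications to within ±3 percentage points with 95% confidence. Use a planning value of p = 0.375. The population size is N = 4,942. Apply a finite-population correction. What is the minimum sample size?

For a proportion with margin E = 0.03 at 95% confidence, z = 1.960.
n = p̂(1−p̂)(z/E)² = 0.375 × 0.625 × (1.960/0.03)² = 1000.42 — call this n₀.
Finite-population correction with N = 4,942: n = n₀ / (1 + (n₀−1)/N) = 1000.42 / 1.202 = 832.30
Round up: n = 833.

833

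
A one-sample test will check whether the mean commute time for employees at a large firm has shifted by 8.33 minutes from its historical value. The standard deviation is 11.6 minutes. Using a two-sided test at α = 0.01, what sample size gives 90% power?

For a one-sample z-test, n = ((z_{α/2} + z_β)·σ/δ)².
z_{α/2} = 2.576 (two-sided α = 0.01); z_β = 1.282 (power 90% → β = 0.1).
n = (3.858 × 11.6 / 8.33)² = 28.86
Round up: n = 29.

29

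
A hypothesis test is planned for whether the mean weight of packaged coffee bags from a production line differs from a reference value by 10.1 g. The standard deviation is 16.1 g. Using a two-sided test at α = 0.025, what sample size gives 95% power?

For a one-sample z-test, n = ((z_{α/2} + z_β)·σ/δ)².
z_{α/2} = 2.241 (two-sided α = 0.025); z_β = 1.645 (power 95% → β = 0.05).
n = (3.886 × 16.1 / 10.1)² = 38.37
Round up: n = 39.

39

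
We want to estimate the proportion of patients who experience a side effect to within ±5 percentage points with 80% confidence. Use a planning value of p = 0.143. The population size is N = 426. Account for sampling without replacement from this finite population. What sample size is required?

68

For a proportion with margin E = 0.05 at 80% confidence, z = 1.282.
n = p̂(1−p̂)(z/E)² = 0.143 × 0.857 × (1.282/0.05)² = 80.57 — call this n₀.
Finite-population correction with N = 426: n = n₀ / (1 + (n₀−1)/N) = 80.57 / 1.187 = 67.88
Round up: n = 68.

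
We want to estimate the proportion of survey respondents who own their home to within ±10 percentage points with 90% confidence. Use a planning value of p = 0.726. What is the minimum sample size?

n = 54

For a proportion with margin E = 0.1 at 90% confidence, z = 1.645.
n = p̂(1−p̂)(z/E)² = 0.726 × 0.274 × (1.645/0.1)² = 53.83
Round up: n = 54.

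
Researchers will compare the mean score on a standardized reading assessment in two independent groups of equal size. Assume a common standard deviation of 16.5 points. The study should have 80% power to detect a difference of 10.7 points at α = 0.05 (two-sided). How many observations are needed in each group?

For two equal groups, n per group = 2·((z_{α/2} + z_β)·σ/δ)².
z_{α/2} = 1.960; z_β = 0.842 (power 80%).
n = 2 × (2.802 × 16.5 / 10.7)² = 2 × 18.67 = 37.34
Round up: n = 38 per group.

38 per group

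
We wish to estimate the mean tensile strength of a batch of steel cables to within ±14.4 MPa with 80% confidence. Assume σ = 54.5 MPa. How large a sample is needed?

24

For a mean, the margin of error is E = z·σ/√n, so n = (zσ/E)².
At 80% confidence, z = 1.282.
n = (1.282 × 54.5 / 14.4)² = 23.54
Round up: n = 24.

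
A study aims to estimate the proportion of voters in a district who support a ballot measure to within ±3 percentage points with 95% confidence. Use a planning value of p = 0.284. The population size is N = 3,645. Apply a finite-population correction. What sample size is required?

702

For a proportion with margin E = 0.03 at 95% confidence, z = 1.960.
n = p̂(1−p̂)(z/E)² = 0.284 × 0.716 × (1.960/0.03)² = 867.96 — call this n₀.
Finite-population correction with N = 3,645: n = n₀ / (1 + (n₀−1)/N) = 867.96 / 1.238 = 701.10
Round up: n = 702.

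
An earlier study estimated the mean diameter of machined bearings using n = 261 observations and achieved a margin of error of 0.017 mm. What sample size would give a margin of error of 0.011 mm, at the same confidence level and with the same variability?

Margin of error scales as 1/√n, so n₂ = n₁·(E₁/E₂)².
n₂ = 261 × (0.017/0.011)² = 261 × 2.388 = 623.27
Round up: n₂ = 624.

624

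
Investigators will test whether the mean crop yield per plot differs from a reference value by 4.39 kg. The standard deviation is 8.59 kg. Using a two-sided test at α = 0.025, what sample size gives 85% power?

42

For a one-sample z-test, n = ((z_{α/2} + z_β)·σ/δ)².
z_{α/2} = 2.241 (two-sided α = 0.025); z_β = 1.036 (power 85% → β = 0.15).
n = (3.277 × 8.59 / 4.39)² = 41.12
Round up: n = 42.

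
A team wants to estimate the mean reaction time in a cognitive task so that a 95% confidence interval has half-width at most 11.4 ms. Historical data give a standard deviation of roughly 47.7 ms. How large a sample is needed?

For a mean, the margin of error is E = z·σ/√n, so n = (zσ/E)².
At 95% confidence, z = 1.960.
n = (1.960 × 47.7 / 11.4)² = 67.26
Round up: n = 68.

68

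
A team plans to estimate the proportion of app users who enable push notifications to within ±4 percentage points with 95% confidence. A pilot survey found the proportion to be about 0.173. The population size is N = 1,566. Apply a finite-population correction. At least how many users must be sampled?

n = 282

For a proportion with margin E = 0.04 at 95% confidence, z = 1.960.
n = p̂(1−p̂)(z/E)² = 0.173 × 0.827 × (1.960/0.04)² = 343.51 — call this n₀.
Finite-population correction with N = 1,566: n = n₀ / (1 + (n₀−1)/N) = 343.51 / 1.219 = 281.80
Round up: n = 282.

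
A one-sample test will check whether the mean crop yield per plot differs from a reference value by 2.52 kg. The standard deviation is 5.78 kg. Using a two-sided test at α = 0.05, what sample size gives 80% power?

For a one-sample z-test, n = ((z_{α/2} + z_β)·σ/δ)².
z_{α/2} = 1.960 (two-sided α = 0.05); z_β = 0.842 (power 80% → β = 0.2).
n = (2.802 × 5.78 / 2.52)² = 41.30
Round up: n = 42.

42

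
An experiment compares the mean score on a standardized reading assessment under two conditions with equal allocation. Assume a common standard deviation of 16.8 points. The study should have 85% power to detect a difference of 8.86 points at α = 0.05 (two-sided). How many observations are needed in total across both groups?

130 total

For two equal groups, n per group = 2·((z_{α/2} + z_β)·σ/δ)².
z_{α/2} = 1.960; z_β = 1.036 (power 85%).
n = 2 × (2.996 × 16.8 / 8.86)² = 2 × 32.27 = 64.54
Round up: n = 65 per group.
Total across both groups: 2 × 65 = 130.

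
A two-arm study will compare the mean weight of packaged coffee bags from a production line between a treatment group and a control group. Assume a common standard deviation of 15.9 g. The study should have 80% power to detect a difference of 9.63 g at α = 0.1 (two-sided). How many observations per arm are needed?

For two equal groups, n per group = 2·((z_{α/2} + z_β)·σ/δ)².
z_{α/2} = 1.645; z_β = 0.842 (power 80%).
n = 2 × (2.487 × 15.9 / 9.63)² = 2 × 16.86 = 33.72
Round up: n = 34 per group.

34 per group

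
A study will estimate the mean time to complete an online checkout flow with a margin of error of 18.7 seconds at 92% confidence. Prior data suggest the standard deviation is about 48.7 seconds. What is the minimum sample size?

For a mean, the margin of error is E = z·σ/√n, so n = (zσ/E)².
At 92% confidence, z = 1.751.
n = (1.751 × 48.7 / 18.7)² = 20.79
Round up: n = 21.

21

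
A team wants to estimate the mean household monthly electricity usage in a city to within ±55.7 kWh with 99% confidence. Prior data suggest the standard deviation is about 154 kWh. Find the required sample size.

51

For a mean, the margin of error is E = z·σ/√n, so n = (zσ/E)².
At 99% confidence, z = 2.576.
n = (2.576 × 154 / 55.7)² = 50.73
Round up: n = 51.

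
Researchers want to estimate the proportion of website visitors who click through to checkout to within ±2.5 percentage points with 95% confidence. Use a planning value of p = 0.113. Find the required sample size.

617

For a proportion with margin E = 0.025 at 95% confidence, z = 1.960.
n = p̂(1−p̂)(z/E)² = 0.113 × 0.887 × (1.960/0.025)² = 616.08
Round up: n = 617.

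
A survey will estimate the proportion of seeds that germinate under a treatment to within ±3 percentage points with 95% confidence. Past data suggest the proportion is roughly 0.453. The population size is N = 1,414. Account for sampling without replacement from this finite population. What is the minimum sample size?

606

For a proportion with margin E = 0.03 at 95% confidence, z = 1.960.
n = p̂(1−p̂)(z/E)² = 0.453 × 0.547 × (1.960/0.03)² = 1057.68 — call this n₀.
Finite-population correction with N = 1,414: n = n₀ / (1 + (n₀−1)/N) = 1057.68 / 1.747 = 605.43
Round up: n = 606.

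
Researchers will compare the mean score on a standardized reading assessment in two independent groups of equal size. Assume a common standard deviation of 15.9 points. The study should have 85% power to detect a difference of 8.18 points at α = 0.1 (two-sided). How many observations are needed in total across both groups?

110 total

For two equal groups, n per group = 2·((z_{α/2} + z_β)·σ/δ)².
z_{α/2} = 1.645; z_β = 1.036 (power 85%).
n = 2 × (2.681 × 15.9 / 8.18)² = 2 × 27.16 = 54.32
Round up: n = 55 per group.
Total across both groups: 2 × 55 = 110.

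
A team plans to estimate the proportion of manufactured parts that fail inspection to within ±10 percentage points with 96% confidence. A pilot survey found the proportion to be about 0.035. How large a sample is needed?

For a proportion with margin E = 0.1 at 96% confidence, z = 2.054.
n = p̂(1−p̂)(z/E)² = 0.035 × 0.965 × (2.054/0.1)² = 14.25
Round up: n = 15.

n = 15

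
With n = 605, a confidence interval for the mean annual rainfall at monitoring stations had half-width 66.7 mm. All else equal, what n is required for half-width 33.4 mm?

Margin of error scales as 1/√n, so n₂ = n₁·(E₁/E₂)².
n₂ = 605 × (66.7/33.4)² = 605 × 3.988 = 2412.74
Round up: n₂ = 2413.

n = 2413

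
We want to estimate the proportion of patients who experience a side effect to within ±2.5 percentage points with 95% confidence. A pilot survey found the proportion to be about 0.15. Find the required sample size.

n = 784

For a proportion with margin E = 0.025 at 95% confidence, z = 1.960.
n = p̂(1−p̂)(z/E)² = 0.15 × 0.85 × (1.960/0.025)² = 783.69
Round up: n = 784.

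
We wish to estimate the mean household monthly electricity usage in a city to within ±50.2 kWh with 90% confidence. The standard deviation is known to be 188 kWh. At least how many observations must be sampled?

n = 38

For a mean, the margin of error is E = z·σ/√n, so n = (zσ/E)².
At 90% confidence, z = 1.645.
n = (1.645 × 188 / 50.2)² = 37.95
Round up: n = 38.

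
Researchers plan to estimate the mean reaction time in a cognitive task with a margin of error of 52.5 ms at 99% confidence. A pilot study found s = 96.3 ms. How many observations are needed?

For a mean, the margin of error is E = z·σ/√n, so n = (zσ/E)².
At 99% confidence, z = 2.576.
n = (2.576 × 96.3 / 52.5)² = 22.33
Round up: n = 23.

n = 23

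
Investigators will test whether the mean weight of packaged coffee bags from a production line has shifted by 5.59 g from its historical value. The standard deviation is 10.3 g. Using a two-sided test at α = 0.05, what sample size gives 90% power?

For a one-sample z-test, n = ((z_{α/2} + z_β)·σ/δ)².
z_{α/2} = 1.960 (two-sided α = 0.05); z_β = 1.282 (power 90% → β = 0.1).
n = (3.242 × 10.3 / 5.59)² = 35.68
Round up: n = 36.

36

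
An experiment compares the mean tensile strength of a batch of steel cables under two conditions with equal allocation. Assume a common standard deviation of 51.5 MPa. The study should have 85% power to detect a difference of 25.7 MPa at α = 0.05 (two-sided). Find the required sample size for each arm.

73 per group

For two equal groups, n per group = 2·((z_{α/2} + z_β)·σ/δ)².
z_{α/2} = 1.960; z_β = 1.036 (power 85%).
n = 2 × (2.996 × 51.5 / 25.7)² = 2 × 36.04 = 72.08
Round up: n = 73 per group.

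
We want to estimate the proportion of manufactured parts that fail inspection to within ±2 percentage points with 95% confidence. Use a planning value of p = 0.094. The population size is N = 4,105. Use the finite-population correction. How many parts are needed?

For a proportion with margin E = 0.02 at 95% confidence, z = 1.960.
n = p̂(1−p̂)(z/E)² = 0.094 × 0.906 × (1.960/0.02)² = 817.92 — call this n₀.
Finite-population correction with N = 4,105: n = n₀ / (1 + (n₀−1)/N) = 817.92 / 1.199 = 682.17
Round up: n = 683.

n = 683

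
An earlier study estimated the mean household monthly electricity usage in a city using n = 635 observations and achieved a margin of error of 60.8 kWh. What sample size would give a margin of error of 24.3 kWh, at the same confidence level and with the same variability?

Margin of error scales as 1/√n, so n₂ = n₁·(E₁/E₂)².
n₂ = 635 × (60.8/24.3)² = 635 × 6.26 = 3975.10
Round up: n₂ = 3976.

3976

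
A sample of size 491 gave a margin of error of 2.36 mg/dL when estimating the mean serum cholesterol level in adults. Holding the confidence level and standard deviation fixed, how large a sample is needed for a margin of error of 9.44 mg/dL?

31

Margin of error scales as 1/√n, so n₂ = n₁·(E₁/E₂)².
n₂ = 491 × (2.36/9.44)² = 491 × 0.0625 = 30.69
Round up: n₂ = 31.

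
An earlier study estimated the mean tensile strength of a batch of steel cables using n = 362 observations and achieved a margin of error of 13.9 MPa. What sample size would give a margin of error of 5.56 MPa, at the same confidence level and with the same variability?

2263

Margin of error scales as 1/√n, so n₂ = n₁·(E₁/E₂)².
n₂ = 362 × (13.9/5.56)² = 362 × 6.25 = 2262.50
Round up: n₂ = 2263.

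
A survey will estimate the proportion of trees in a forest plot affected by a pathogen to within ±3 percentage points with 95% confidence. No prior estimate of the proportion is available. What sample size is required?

n = 1068

For a proportion with margin E = 0.03 at 95% confidence, z = 1.960.
With no prior estimate, use p = 0.5, which maximizes p(1−p) at 0.25.
n = 0.25 × (z/E)² = 0.25 × (1.960/0.03)² = 1067.11
Round up: n = 1068.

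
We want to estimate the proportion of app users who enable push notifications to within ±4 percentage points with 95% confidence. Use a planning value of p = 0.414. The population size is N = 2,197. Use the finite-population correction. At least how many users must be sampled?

For a proportion with margin E = 0.04 at 95% confidence, z = 1.960.
n = p̂(1−p̂)(z/E)² = 0.414 × 0.586 × (1.960/0.04)² = 582.49 — call this n₀.
Finite-population correction with N = 2,197: n = n₀ / (1 + (n₀−1)/N) = 582.49 / 1.265 = 460.47
Round up: n = 461.

461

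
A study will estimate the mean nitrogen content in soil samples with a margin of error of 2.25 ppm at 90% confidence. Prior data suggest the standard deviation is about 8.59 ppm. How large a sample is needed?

40

For a mean, the margin of error is E = z·σ/√n, so n = (zσ/E)².
At 90% confidence, z = 1.645.
n = (1.645 × 8.59 / 2.25)² = 39.44
Round up: n = 40.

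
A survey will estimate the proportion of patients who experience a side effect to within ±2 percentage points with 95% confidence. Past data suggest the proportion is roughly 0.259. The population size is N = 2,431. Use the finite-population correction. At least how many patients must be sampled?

For a proportion with margin E = 0.02 at 95% confidence, z = 1.960.
n = p̂(1−p̂)(z/E)² = 0.259 × 0.741 × (1.960/0.02)² = 1843.19 — call this n₀.
Finite-population correction with N = 2,431: n = n₀ / (1 + (n₀−1)/N) = 1843.19 / 1.758 = 1048.46
Round up: n = 1049.

1049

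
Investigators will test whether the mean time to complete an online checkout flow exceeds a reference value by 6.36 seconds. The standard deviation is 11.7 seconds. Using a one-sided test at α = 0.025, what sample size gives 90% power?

For a one-sample z-test, n = ((z_α + z_β)·σ/δ)².
z_α = 1.960 (one-sided α = 0.025); z_β = 1.282 (power 90% → β = 0.1).
n = (3.242 × 11.7 / 6.36)² = 35.57
Round up: n = 36.

n = 36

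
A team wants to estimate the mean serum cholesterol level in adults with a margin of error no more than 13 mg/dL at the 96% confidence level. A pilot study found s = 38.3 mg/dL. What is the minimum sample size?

For a mean, the margin of error is E = z·σ/√n, so n = (zσ/E)².
At 96% confidence, z = 2.054.
n = (2.054 × 38.3 / 13)² = 36.62
Round up: n = 37.

37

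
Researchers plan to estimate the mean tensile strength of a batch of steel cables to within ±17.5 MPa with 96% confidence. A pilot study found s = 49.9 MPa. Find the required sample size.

For a mean, the margin of error is E = z·σ/√n, so n = (zσ/E)².
At 96% confidence, z = 2.054.
n = (2.054 × 49.9 / 17.5)² = 34.30
Round up: n = 35.

35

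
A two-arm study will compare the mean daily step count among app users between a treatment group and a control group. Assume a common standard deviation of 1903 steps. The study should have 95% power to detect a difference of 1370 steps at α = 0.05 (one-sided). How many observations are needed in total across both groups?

For two equal groups, n per group = 2·((z_α + z_β)·σ/δ)².
z_α = 1.645; z_β = 1.645 (power 95%).
n = 2 × (3.290 × 1903 / 1370)² = 2 × 20.88 = 41.76
Round up: n = 42 per group.
Total across both groups: 2 × 42 = 84.

84 total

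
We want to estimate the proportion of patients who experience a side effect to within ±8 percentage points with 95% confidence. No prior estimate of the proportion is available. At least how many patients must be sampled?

151

For a proportion with margin E = 0.08 at 95% confidence, z = 1.960.
With no prior estimate, use p = 0.5, which maximizes p(1−p) at 0.25.
n = 0.25 × (z/E)² = 0.25 × (1.960/0.08)² = 150.06
Round up: n = 151.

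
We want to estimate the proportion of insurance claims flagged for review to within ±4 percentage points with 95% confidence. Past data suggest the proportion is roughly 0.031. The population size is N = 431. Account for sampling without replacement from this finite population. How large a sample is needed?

62

For a proportion with margin E = 0.04 at 95% confidence, z = 1.960.
n = p̂(1−p̂)(z/E)² = 0.031 × 0.969 × (1.960/0.04)² = 72.12 — call this n₀.
Finite-population correction with N = 431: n = n₀ / (1 + (n₀−1)/N) = 72.12 / 1.165 = 61.91
Round up: n = 62.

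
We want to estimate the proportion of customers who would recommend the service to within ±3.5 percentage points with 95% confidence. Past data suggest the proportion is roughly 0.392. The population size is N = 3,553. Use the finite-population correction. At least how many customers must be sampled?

For a proportion with margin E = 0.035 at 95% confidence, z = 1.960.
n = p̂(1−p̂)(z/E)² = 0.392 × 0.608 × (1.960/0.035)² = 747.42 — call this n₀.
Finite-population correction with N = 3,553: n = n₀ / (1 + (n₀−1)/N) = 747.42 / 1.21 = 617.70
Round up: n = 618.

618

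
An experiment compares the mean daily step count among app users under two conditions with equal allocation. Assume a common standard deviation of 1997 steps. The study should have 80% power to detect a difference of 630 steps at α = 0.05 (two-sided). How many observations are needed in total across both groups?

316 total

For two equal groups, n per group = 2·((z_{α/2} + z_β)·σ/δ)².
z_{α/2} = 1.960; z_β = 0.842 (power 80%).
n = 2 × (2.802 × 1997 / 630)² = 2 × 78.89 = 157.78
Round up: n = 158 per group.
Total across both groups: 2 × 158 = 316.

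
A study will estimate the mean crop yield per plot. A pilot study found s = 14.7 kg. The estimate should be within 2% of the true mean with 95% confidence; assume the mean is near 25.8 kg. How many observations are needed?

3118

For a mean, the margin of error is E = z·σ/√n, so n = (zσ/E)².
At 95% confidence, z = 1.960.
E = 2% of 25.8 = 0.516 kg.
n = (1.960 × 14.7 / 0.516)² = 3117.79
Round up: n = 3118.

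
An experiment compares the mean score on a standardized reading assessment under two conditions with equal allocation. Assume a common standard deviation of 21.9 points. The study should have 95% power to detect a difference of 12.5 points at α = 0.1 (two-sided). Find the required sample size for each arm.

For two equal groups, n per group = 2·((z_{α/2} + z_β)·σ/δ)².
z_{α/2} = 1.645; z_β = 1.645 (power 95%).
n = 2 × (3.290 × 21.9 / 12.5)² = 2 × 33.22 = 66.44
Round up: n = 67 per group.

67 per group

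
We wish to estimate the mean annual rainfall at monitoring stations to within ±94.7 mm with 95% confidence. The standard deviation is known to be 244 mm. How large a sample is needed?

For a mean, the margin of error is E = z·σ/√n, so n = (zσ/E)².
At 95% confidence, z = 1.960.
n = (1.960 × 244 / 94.7)² = 25.50
Round up: n = 26.

n = 26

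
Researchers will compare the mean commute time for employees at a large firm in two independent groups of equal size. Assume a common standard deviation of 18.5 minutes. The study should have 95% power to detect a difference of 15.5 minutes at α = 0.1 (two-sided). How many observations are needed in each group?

31 per group

For two equal groups, n per group = 2·((z_{α/2} + z_β)·σ/δ)².
z_{α/2} = 1.645; z_β = 1.645 (power 95%).
n = 2 × (3.290 × 18.5 / 15.5)² = 2 × 15.42 = 30.84
Round up: n = 31 per group.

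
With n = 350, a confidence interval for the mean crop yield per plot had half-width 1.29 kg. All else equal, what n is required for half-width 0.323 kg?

Margin of error scales as 1/√n, so n₂ = n₁·(E₁/E₂)².
n₂ = 350 × (1.29/0.323)² = 350 × 15.95 = 5582.50
Round up: n₂ = 5583.

5583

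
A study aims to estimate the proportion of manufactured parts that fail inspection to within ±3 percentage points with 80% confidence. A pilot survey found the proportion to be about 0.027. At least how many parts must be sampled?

For a proportion with margin E = 0.03 at 80% confidence, z = 1.282.
n = p̂(1−p̂)(z/E)² = 0.027 × 0.973 × (1.282/0.03)² = 47.97
Round up: n = 48.

n = 48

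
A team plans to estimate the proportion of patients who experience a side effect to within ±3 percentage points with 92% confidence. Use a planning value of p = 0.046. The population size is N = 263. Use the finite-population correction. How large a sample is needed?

96

For a proportion with margin E = 0.03 at 92% confidence, z = 1.751.
n = p̂(1−p̂)(z/E)² = 0.046 × 0.954 × (1.751/0.03)² = 149.50 — call this n₀.
Finite-population correction with N = 263: n = n₀ / (1 + (n₀−1)/N) = 149.50 / 1.565 = 95.53
Round up: n = 96.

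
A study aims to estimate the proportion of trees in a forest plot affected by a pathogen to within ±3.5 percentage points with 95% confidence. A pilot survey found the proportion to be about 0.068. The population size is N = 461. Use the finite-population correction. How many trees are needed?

For a proportion with margin E = 0.035 at 95% confidence, z = 1.960.
n = p̂(1−p̂)(z/E)² = 0.068 × 0.932 × (1.960/0.035)² = 198.75 — call this n₀.
Finite-population correction with N = 461: n = n₀ / (1 + (n₀−1)/N) = 198.75 / 1.429 = 139.08
Round up: n = 140.

n = 140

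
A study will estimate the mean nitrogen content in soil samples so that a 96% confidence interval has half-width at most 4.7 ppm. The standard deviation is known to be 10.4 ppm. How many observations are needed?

n = 21

For a mean, the margin of error is E = z·σ/√n, so n = (zσ/E)².
At 96% confidence, z = 2.054.
n = (2.054 × 10.4 / 4.7)² = 20.66
Round up: n = 21.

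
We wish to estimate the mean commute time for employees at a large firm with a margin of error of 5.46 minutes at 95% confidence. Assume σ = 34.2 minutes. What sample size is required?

n = 151

For a mean, the margin of error is E = z·σ/√n, so n = (zσ/E)².
At 95% confidence, z = 1.960.
n = (1.960 × 34.2 / 5.46)² = 150.72
Round up: n = 151.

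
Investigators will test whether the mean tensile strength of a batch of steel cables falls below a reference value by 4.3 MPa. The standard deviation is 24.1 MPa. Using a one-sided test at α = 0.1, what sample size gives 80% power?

142

For a one-sample z-test, n = ((z_α + z_β)·σ/δ)².
z_α = 1.282 (one-sided α = 0.1); z_β = 0.842 (power 80% → β = 0.2).
n = (2.124 × 24.1 / 4.3)² = 141.71
Round up: n = 142.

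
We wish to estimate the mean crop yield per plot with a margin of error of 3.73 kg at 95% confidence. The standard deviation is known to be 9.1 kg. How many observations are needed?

n = 23

For a mean, the margin of error is E = z·σ/√n, so n = (zσ/E)².
At 95% confidence, z = 1.960.
n = (1.960 × 9.1 / 3.73)² = 22.87
Round up: n = 23.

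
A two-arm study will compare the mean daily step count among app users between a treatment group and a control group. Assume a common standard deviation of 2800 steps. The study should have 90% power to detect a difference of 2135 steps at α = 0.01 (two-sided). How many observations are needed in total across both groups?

104 total

For two equal groups, n per group = 2·((z_{α/2} + z_β)·σ/δ)².
z_{α/2} = 2.576; z_β = 1.282 (power 90%).
n = 2 × (3.858 × 2800 / 2135)² = 2 × 25.60 = 51.20
Round up: n = 52 per group.
Total across both groups: 2 × 52 = 104.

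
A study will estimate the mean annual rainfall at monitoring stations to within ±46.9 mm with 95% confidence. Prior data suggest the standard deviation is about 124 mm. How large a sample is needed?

27

For a mean, the margin of error is E = z·σ/√n, so n = (zσ/E)².
At 95% confidence, z = 1.960.
n = (1.960 × 124 / 46.9)² = 26.85
Round up: n = 27.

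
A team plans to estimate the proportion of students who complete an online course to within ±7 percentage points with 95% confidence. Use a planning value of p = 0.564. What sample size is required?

n = 193

For a proportion with margin E = 0.07 at 95% confidence, z = 1.960.
n = p̂(1−p̂)(z/E)² = 0.564 × 0.436 × (1.960/0.07)² = 192.79
Round up: n = 193.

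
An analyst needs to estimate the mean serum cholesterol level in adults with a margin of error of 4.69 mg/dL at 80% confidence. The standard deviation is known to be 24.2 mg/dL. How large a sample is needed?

For a mean, the margin of error is E = z·σ/√n, so n = (zσ/E)².
At 80% confidence, z = 1.282.
n = (1.282 × 24.2 / 4.69)² = 43.76
Round up: n = 44.

44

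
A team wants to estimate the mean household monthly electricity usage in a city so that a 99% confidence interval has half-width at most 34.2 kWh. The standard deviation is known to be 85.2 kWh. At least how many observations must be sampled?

For a mean, the margin of error is E = z·σ/√n, so n = (zσ/E)².
At 99% confidence, z = 2.576.
n = (2.576 × 85.2 / 34.2)² = 41.18
Round up: n = 42.

42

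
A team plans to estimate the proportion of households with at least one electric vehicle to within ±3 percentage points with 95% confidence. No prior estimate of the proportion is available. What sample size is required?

For a proportion with margin E = 0.03 at 95% confidence, z = 1.960.
With no prior estimate, use p = 0.5, which maximizes p(1−p) at 0.25.
n = 0.25 × (z/E)² = 0.25 × (1.960/0.03)² = 1067.11
Round up: n = 1068.

1068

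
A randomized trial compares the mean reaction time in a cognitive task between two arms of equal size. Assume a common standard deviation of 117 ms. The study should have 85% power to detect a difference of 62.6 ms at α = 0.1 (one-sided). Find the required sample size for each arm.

38 per group

For two equal groups, n per group = 2·((z_α + z_β)·σ/δ)².
z_α = 1.282; z_β = 1.036 (power 85%).
n = 2 × (2.318 × 117 / 62.6)² = 2 × 18.77 = 37.54
Round up: n = 38 per group.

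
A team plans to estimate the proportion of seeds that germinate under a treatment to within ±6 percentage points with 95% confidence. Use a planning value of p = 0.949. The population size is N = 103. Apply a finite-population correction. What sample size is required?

n = 35

For a proportion with margin E = 0.06 at 95% confidence, z = 1.960.
n = p̂(1−p̂)(z/E)² = 0.949 × 0.051 × (1.960/0.06)² = 51.65 — call this n₀.
Finite-population correction with N = 103: n = n₀ / (1 + (n₀−1)/N) = 51.65 / 1.492 = 34.62
Round up: n = 35.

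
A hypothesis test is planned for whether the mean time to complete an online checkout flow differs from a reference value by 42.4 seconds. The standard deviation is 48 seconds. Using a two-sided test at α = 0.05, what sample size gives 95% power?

17

For a one-sample z-test, n = ((z_{α/2} + z_β)·σ/δ)².
z_{α/2} = 1.960 (two-sided α = 0.05); z_β = 1.645 (power 95% → β = 0.05).
n = (3.605 × 48 / 42.4)² = 16.66
Round up: n = 17.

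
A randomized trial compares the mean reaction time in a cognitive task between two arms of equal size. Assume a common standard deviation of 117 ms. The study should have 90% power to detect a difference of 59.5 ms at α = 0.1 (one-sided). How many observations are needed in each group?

For two equal groups, n per group = 2·((z_α + z_β)·σ/δ)².
z_α = 1.282; z_β = 1.282 (power 90%).
n = 2 × (2.564 × 117 / 59.5)² = 2 × 25.42 = 50.84
Round up: n = 51 per group.

51 per group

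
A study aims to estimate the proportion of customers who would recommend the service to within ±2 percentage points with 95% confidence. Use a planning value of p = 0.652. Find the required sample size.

2180

For a proportion with margin E = 0.02 at 95% confidence, z = 1.960.
n = p̂(1−p̂)(z/E)² = 0.652 × 0.348 × (1.960/0.02)² = 2179.11
Round up: n = 2180.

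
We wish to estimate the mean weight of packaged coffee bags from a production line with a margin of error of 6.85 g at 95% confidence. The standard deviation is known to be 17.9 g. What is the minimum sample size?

27

For a mean, the margin of error is E = z·σ/√n, so n = (zσ/E)².
At 95% confidence, z = 1.960.
n = (1.960 × 17.9 / 6.85)² = 26.23
Round up: n = 27.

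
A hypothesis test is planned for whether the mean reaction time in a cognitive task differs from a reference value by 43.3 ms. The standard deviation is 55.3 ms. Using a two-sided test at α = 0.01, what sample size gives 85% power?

For a one-sample z-test, n = ((z_{α/2} + z_β)·σ/δ)².
z_{α/2} = 2.576 (two-sided α = 0.01); z_β = 1.036 (power 85% → β = 0.15).
n = (3.612 × 55.3 / 43.3)² = 21.28
Round up: n = 22.

22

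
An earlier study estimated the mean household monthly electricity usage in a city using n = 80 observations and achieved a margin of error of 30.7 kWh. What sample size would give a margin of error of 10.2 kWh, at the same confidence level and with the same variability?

Margin of error scales as 1/√n, so n₂ = n₁·(E₁/E₂)².
n₂ = 80 × (30.7/10.2)² = 80 × 9.059 = 724.72
Round up: n₂ = 725.

725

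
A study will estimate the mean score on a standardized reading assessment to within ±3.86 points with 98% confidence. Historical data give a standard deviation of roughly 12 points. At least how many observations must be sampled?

For a mean, the margin of error is E = z·σ/√n, so n = (zσ/E)².
At 98% confidence, z = 2.326.
n = (2.326 × 12 / 3.86)² = 52.29
Round up: n = 53.

n = 53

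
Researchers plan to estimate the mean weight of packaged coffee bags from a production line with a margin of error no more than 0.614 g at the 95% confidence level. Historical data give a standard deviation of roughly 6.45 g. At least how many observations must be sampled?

424

For a mean, the margin of error is E = z·σ/√n, so n = (zσ/E)².
At 95% confidence, z = 1.960.
n = (1.960 × 6.45 / 0.614)² = 423.93
Round up: n = 424.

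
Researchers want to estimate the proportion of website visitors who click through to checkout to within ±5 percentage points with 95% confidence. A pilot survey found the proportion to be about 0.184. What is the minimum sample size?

For a proportion with margin E = 0.05 at 95% confidence, z = 1.960.
n = p̂(1−p̂)(z/E)² = 0.184 × 0.816 × (1.960/0.05)² = 230.72
Round up: n = 231.

231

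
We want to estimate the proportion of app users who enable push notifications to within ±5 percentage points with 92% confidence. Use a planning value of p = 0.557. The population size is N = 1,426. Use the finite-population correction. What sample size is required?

n = 250

For a proportion with margin E = 0.05 at 92% confidence, z = 1.751.
n = p̂(1−p̂)(z/E)² = 0.557 × 0.443 × (1.751/0.05)² = 302.62 — call this n₀.
Finite-population correction with N = 1,426: n = n₀ / (1 + (n₀−1)/N) = 302.62 / 1.212 = 249.69
Round up: n = 250.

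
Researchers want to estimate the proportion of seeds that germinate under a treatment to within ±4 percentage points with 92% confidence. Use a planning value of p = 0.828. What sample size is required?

For a proportion with margin E = 0.04 at 92% confidence, z = 1.751.
n = p̂(1−p̂)(z/E)² = 0.828 × 0.172 × (1.751/0.04)² = 272.90
Round up: n = 273.

273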